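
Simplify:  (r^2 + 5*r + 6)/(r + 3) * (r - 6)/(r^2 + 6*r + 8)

Factor: r^2 + 5*r + 6 = (r + 2)*(r + 3);  r^2 + 6*r + 8 = (r + 2)*(r + 4)
Cancel the common factors (r + 2), (r + 3).

(r - 6)/(r + 4)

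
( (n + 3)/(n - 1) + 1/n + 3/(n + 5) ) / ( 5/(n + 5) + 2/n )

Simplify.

Numerator: (n + 3)/(n - 1) + 1/n + 3/(n + 5) = (n^3 + 12*n^2 + 16*n - 5)/(n^3 + 4*n^2 - 5*n)
Denominator: 5/(n + 5) + 2/n = (7*n + 10)/(n^2 + 5*n)
Divide: ((n^3 + 12*n^2 + 16*n - 5)/(n^3 + 4*n^2 - 5*n)) · ((n^2 + 5*n)/(7*n + 10)) = (n^3 + 12*n^2 + 16*n - 5)/(7*n^2 + 3*n - 10)

(n^3 + 12*n^2 + 16*n - 5)/(7*n^2 + 3*n - 10)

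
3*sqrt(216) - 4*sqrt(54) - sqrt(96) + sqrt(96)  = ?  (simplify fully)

3*sqrt(216) = 18*sqrt(6); 4*sqrt(54) = 12*sqrt(6); sqrt(96) = 4*sqrt(6); sqrt(96) = 4*sqrt(6)
Combine: (18 - 12 - 4 + 4)·sqrt(6) = 6*sqrt(6)

6*sqrt(6)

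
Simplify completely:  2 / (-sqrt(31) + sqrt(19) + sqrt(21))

(-18*sqrt(31) + 58*sqrt(21) + 66*sqrt(19) + 4*sqrt(12369))/1515

Group as (sqrt(19) + sqrt(21)) - sqrt(31); multiply by (sqrt(19) + sqrt(21)) + sqrt(31), then rationalise the remaining surd.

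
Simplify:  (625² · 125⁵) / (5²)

5^21

625² = 5^8; 125⁵ = 5^15; 5² = 5^2
Combine exponents: 5^21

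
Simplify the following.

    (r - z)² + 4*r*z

(r + z)²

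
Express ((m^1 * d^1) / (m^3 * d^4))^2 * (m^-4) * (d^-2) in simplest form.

Inside the bracket: (m^-2) * (d^-3)
Raise to the power 2: (m^-4) * (d^-6)
Multiply by (m^-4) * (d^-2): add exponents.

1/(d^8*m^8)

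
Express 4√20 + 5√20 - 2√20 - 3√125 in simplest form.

-√5

4√20 = 8*√5; 5√20 = 10*√5; 2√20 = 4*√5; 3√125 = 15*√5
Combine: (8 + 10 - 4 - 15)·√5 = -√5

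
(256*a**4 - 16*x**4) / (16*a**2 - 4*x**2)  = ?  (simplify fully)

Difference of fourth powers: factor out (16*a**2 - 4*x**2).

16*a**2 + 4*x**2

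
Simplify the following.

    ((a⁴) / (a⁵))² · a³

a

Inside the bracket: (a^-1)
Raise to the power 2: (a^-2)
Multiply by a³: add exponents.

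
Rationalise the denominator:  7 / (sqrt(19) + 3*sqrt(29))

(-7*sqrt(19) + 21*sqrt(29))/242

Multiply numerator and denominator by -3*sqrt(29) + sqrt(19).
Denominator becomes -242; numerator becomes -21*sqrt(29) + 7*sqrt(19).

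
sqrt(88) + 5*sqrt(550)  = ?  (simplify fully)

27*sqrt(22)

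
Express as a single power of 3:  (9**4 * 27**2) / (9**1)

3**12

9**4 = 3**8; 27**2 = 3**6; 9**1 = 3**2
Combine exponents: 3**12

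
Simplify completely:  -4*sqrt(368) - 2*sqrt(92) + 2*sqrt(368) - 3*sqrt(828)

-30*sqrt(23)

4*sqrt(368) = 16*sqrt(23); 2*sqrt(92) = 4*sqrt(23); 2*sqrt(368) = 8*sqrt(23); 3*sqrt(828) = 18*sqrt(23)
Combine: (-16 - 4 + 8 - 18)·sqrt(23) = -30*sqrt(23)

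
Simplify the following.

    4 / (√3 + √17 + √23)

Group as (√17 + √23) + √3; multiply by (√17 + √23) - √3, then rationalise the remaining surd.

(-8*√1173 - 12*√23 + 36*√17 + 148*√3)/195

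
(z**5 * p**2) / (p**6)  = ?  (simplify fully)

z**5/p**4

Quotient: z**5 * (p**-4)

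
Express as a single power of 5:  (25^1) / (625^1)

5^(-2)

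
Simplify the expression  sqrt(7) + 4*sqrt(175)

sqrt(7) = sqrt(7); 4*sqrt(175) = 20*sqrt(7)
Combine: (1 + 20)·sqrt(7) = 21*sqrt(7)

21*sqrt(7)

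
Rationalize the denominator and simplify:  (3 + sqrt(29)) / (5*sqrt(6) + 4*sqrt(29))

(-5*sqrt(174) - 15*sqrt(6) + 12*sqrt(29) + 116)/314

Multiply numerator and denominator by -5*sqrt(6) + 4*sqrt(29).
Denominator becomes 314; numerator becomes -5*sqrt(174) - 15*sqrt(6) + 12*sqrt(29) + 116.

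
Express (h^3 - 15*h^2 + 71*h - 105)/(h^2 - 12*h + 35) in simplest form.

Factor: h^3 - 15*h^2 + 71*h - 105 = (h - 5)*(h - 3)*(h - 7);  h^2 - 12*h + 35 = (h - 7)*(h - 5)
Cancel the common factors (h - 7), (h - 5).

h - 3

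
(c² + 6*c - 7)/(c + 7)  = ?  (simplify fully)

c - 1

Factor: c² + 6*c - 7 = (c - 1)·(c + 7)
Cancel the common factor (c + 7).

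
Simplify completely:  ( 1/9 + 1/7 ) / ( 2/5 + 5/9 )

80/301

Numerator: 1/9 + 1/7 = 16/63
Denominator: 2/5 + 5/9 = 43/45
Divide: (16/63) · (45/43) = 80/301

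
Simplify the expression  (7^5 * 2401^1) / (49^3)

7^3

7^5 = 7^5; 2401^1 = 7^4; 49^3 = 7^6
Combine exponents: 7^3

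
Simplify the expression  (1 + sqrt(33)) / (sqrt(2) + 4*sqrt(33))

(-sqrt(66) - sqrt(2) + 4*sqrt(33) + 132)/526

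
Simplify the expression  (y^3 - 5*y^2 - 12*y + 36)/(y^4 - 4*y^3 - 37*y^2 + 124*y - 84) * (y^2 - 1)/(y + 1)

(y^2 - 3*y - 18)/(y^2 - y - 42)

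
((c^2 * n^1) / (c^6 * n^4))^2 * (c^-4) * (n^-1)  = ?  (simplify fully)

1/(c^12*n^7)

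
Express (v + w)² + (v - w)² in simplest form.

2*v² + 2*w²

Binomially expand both and collect terms in v, w.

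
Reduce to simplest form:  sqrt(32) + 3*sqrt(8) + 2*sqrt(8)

sqrt(32) = 4*sqrt(2); 3*sqrt(8) = 6*sqrt(2); 2*sqrt(8) = 4*sqrt(2)
Combine: (4 + 6 + 4)·sqrt(2) = 14*sqrt(2)

14*sqrt(2)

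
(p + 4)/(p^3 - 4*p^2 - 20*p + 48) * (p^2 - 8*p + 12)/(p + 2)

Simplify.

1/(p + 2)

Factor: p^3 - 4*p^2 - 20*p + 48 = (p + 4)*(p - 6)*(p - 2);  p^2 - 8*p + 12 = (p - 6)*(p - 2)
Cancel the common factors (p - 2), (p - 6), (p + 4).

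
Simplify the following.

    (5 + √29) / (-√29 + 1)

Multiply numerator and denominator by 1 + √29.
Denominator becomes -28; numerator becomes 6*√29 + 34.

(-17 - 3*√29)/14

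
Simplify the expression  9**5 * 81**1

9**5 = 3**10; 81**1 = 3**4
Combine exponents: 3**14

3**14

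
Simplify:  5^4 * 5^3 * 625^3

5^4 = 5^4; 5^3 = 5^3; 625^3 = 5^12
Combine exponents: 5^19

5^19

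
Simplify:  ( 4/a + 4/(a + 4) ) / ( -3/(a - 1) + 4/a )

Numerator: 4/a + 4/(a + 4) = (8*a + 16)/(a² + 4*a)
Denominator: -3/(a - 1) + 4/a = (a - 4)/(a² - a)
Divide: ((8*a + 16)/(a² + 4*a)) · ((a² - a)/(a - 4)) = (8*a² + 8*a - 16)/(a² - 16)

(8*a² + 8*a - 16)/(a² - 16)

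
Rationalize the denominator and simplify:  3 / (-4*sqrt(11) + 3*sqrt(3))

(-12*sqrt(11) - 9*sqrt(3))/149

Multiply numerator and denominator by 3*sqrt(3) + 4*sqrt(11).
Denominator becomes -149; numerator becomes 9*sqrt(3) + 12*sqrt(11).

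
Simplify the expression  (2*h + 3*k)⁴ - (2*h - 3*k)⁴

Binomially expand both and collect terms in (2*h), (3*k).

192*h³*k + 432*h*k³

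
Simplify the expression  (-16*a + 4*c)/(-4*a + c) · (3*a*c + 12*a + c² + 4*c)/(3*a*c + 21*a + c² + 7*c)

Factor: -16*a + 4*c = 4·(-4*a + c);  3*a*c + 12*a + c² + 4*c = (c + 4)·(3*a + c);  3*a*c + 21*a + c² + 7*c = (3*a + c)·(c + 7)
Cancel the common factors (-4*a + c), (3*a + c).

(4*c + 16)/(c + 7)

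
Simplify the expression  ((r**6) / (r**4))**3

r**6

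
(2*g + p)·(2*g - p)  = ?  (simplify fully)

4*g² - p²

Difference of squares with P = 2*g, Q = p.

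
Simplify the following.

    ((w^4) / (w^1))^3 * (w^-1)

w^8

Inside the bracket: w^3
Raise to the power 3: w^9
Multiply by (w^-1): add exponents.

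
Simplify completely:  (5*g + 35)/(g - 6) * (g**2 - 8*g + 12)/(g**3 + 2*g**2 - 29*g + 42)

Factor: 5*g + 35 = 5*(g + 7);  g**2 - 8*g + 12 = (g - 2)*(g - 6);  g**3 + 2*g**2 - 29*g + 42 = (g - 3)*(g + 7)*(g - 2)
Cancel the common factors (g - 2), (g + 7), (g - 6).

5/(g - 3)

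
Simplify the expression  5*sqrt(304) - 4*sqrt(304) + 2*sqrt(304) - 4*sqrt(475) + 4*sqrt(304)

5*sqrt(304) = 20*sqrt(19); 4*sqrt(304) = 16*sqrt(19); 2*sqrt(304) = 8*sqrt(19); 4*sqrt(475) = 20*sqrt(19); 4*sqrt(304) = 16*sqrt(19)
Combine: (20 - 16 + 8 - 20 + 16)·sqrt(19) = 8*sqrt(19)

8*sqrt(19)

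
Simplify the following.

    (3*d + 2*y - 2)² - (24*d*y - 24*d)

After expansion: 9*d² - 12*d*y + 12*d + 4*y² - 8*y + 4 — a perfect-square trinomial.

(3*d - 2*y + 2)²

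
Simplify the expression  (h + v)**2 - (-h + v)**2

4*h*v

Write as f(v,h) - f(v,-h) and expand.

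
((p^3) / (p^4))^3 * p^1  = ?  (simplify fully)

p^(-2)

Inside the bracket: (p^-1)
Raise to the power 3: (p^-3)
Multiply by p^1: add exponents.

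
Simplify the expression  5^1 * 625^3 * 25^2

5^17

5^1 = 5^1; 625^3 = 5^12; 25^2 = 5^4
Combine exponents: 5^17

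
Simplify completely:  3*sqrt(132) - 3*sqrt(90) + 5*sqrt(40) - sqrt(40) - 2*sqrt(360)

3*sqrt(132) = 6*sqrt(33); 3*sqrt(90) = 9*sqrt(10); 5*sqrt(40) = 10*sqrt(10); sqrt(40) = 2*sqrt(10); 2*sqrt(360) = 12*sqrt(10)

-13*sqrt(10) + 6*sqrt(33)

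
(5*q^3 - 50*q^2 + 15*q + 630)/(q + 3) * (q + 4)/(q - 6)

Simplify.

5*q^2 - 15*q - 140

Factor: 5*q^3 - 50*q^2 + 15*q + 630 = 5*(q + 3)*(q - 7)*(q - 6)
Cancel the common factors (q - 6), (q + 3).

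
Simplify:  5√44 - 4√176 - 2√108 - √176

-10*√11 - 12*√3

5√44 = 10*√11; 4√176 = 16*√11; 2√108 = 12*√3; √176 = 4*√11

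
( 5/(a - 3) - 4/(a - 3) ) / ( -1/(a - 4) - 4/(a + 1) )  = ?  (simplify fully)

(-a^2 + 3*a + 4)/(5*a^2 - 30*a + 45)

Numerator: 5/(a - 3) - 4/(a - 3) = 1/(a - 3)
Denominator: -1/(a - 4) - 4/(a + 1) = (-5*a + 15)/(a^2 - 3*a - 4)
Divide: (1/(a - 3)) · ((a^2 - 3*a - 4)/(-5*a + 15)) = (-a^2 + 3*a + 4)/(5*a^2 - 30*a + 45)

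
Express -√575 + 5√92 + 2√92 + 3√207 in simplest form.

18*√23

√575 = 5*√23; 5√92 = 10*√23; 2√92 = 4*√23; 3√207 = 9*√23
Combine: (-5 + 10 + 4 + 9)·√23 = 18*√23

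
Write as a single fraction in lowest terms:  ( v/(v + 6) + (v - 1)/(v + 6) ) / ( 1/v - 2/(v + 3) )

Numerator: v/(v + 6) + (v - 1)/(v + 6) = (2*v - 1)/(v + 6)
Denominator: 1/v - 2/(v + 3) = (-v + 3)/(v² + 3*v)
Divide: ((2*v - 1)/(v + 6)) · ((v² + 3*v)/(-v + 3)) = (-2*v³ - 5*v² + 3*v)/(v² + 3*v - 18)

(-2*v³ - 5*v² + 3*v)/(v² + 3*v - 18)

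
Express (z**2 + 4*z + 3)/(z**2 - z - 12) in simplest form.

Factor: z**2 + 4*z + 3 = (z + 3)*(z + 1);  z**2 - z - 12 = (z - 4)*(z + 3)
Cancel the common factor (z + 3).

(z + 1)/(z - 4)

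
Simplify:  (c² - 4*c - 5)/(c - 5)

c + 1

Factor: c² - 4*c - 5 = (c - 5)·(c + 1)
Cancel the common factor (c - 5).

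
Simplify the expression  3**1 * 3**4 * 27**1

3**8

3**1 = 3**1; 3**4 = 3**4; 27**1 = 3**3
Combine exponents: 3**8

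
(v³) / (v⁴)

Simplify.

Quotient: (v^-1)

1/v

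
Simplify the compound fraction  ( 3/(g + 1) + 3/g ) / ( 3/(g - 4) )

(2*g² - 7*g - 4)/(g² + g)

Numerator: 3/(g + 1) + 3/g = (6*g + 3)/(g² + g)
Denominator: 3/(g - 4) = 3/(g - 4)
Divide: ((6*g + 3)/(g² + g)) · (g/3 - 4/3) = (2*g² - 7*g - 4)/(g² + g)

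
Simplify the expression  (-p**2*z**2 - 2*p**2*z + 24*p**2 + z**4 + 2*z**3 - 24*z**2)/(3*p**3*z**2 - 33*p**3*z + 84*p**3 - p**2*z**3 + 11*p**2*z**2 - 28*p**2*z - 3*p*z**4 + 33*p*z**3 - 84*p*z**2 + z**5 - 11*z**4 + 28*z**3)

(z + 6)/(-3*p*z + 21*p + z**2 - 7*z)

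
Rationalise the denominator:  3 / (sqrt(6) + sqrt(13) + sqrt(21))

Group as (sqrt(6) + sqrt(13)) + sqrt(21); multiply by (sqrt(6) + sqrt(13)) - sqrt(21), then rationalise the remaining surd.

(-9*sqrt(182) - 3*sqrt(21) + 21*sqrt(13) + 42*sqrt(6))/154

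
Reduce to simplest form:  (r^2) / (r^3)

1/r

Quotient: (r^-1)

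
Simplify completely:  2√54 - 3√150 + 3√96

3*√6

2√54 = 6*√6; 3√150 = 15*√6; 3√96 = 12*√6
Combine: (6 - 15 + 12)·√6 = 3*√6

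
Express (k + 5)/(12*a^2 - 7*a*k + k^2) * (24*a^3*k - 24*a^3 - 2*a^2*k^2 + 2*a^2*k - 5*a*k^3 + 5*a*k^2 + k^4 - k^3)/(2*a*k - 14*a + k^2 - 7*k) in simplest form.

Factor: 12*a^2 - 7*a*k + k^2 = (-4*a + k)*(-3*a + k);  24*a^3*k - 24*a^3 - 2*a^2*k^2 + 2*a^2*k - 5*a*k^3 + 5*a*k^2 + k^4 - k^3 = (k - 1)*(-3*a + k)*(2*a + k)*(-4*a + k);  2*a*k - 14*a + k^2 - 7*k = (2*a + k)*(k - 7)
Cancel the common factors (-3*a + k), (2*a + k), (-4*a + k).

(k^2 + 4*k - 5)/(k - 7)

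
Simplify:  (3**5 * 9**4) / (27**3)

3**5 = 3**5; 9**4 = 3**8; 27**3 = 3**9
Combine exponents: 3**4

3**4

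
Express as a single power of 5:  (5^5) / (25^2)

5^5 = 5^5; 25^2 = 5^4
Combine exponents: 5^1

5^1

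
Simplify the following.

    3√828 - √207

3√828 = 18*√23; √207 = 3*√23
Combine: (18 - 3)·√23 = 15*√23

15*√23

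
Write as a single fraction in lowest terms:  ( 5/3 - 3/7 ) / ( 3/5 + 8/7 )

Numerator: 5/3 - 3/7 = 26/21
Denominator: 3/5 + 8/7 = 61/35
Divide: (26/21) · (35/61) = 130/183

130/183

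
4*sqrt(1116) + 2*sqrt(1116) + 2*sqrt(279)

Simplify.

42*sqrt(31)

4*sqrt(1116) = 24*sqrt(31); 2*sqrt(1116) = 12*sqrt(31); 2*sqrt(279) = 6*sqrt(31)
Combine: (24 + 12 + 6)·sqrt(31) = 42*sqrt(31)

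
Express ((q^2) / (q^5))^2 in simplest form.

Inside the bracket: (q^-3)
Raise to the power 2: (q^-6)

q^(-6)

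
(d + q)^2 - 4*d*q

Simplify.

(d - q)^2

Expand the square and combine the 4*d*q term.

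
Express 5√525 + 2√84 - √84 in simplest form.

5√525 = 25*√21; 2√84 = 4*√21; √84 = 2*√21
Combine: (25 + 4 - 2)·√21 = 27*√21

27*√21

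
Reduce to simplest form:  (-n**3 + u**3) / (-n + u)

u**3 - n**3 = (-n + u)(n**2 + n*u + u**2).

n**2 + n*u + u**2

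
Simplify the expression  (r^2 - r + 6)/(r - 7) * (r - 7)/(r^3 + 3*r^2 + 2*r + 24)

1/(r + 4)

Factor: r^3 + 3*r^2 + 2*r + 24 = (r^2 - r + 6)*(r + 4)
Cancel the common factors (r^2 - r + 6), (r - 7).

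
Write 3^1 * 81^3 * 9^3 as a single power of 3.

3^19

3^1 = 3^1; 81^3 = 3^12; 9^3 = 3^6
Combine exponents: 3^19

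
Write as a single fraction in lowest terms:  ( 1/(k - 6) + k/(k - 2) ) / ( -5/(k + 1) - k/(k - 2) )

(-k³ + 4*k² + 7*k + 2)/(k³ - 46*k + 60)

Numerator: 1/(k - 6) + k/(k - 2) = (k² - 5*k - 2)/(k² - 8*k + 12)
Denominator: -5/(k + 1) - k/(k - 2) = (-k² - 6*k + 10)/(k² - k - 2)
Divide: ((k² - 5*k - 2)/(k² - 8*k + 12)) · ((k² - k - 2)/(-k² - 6*k + 10)) = (-k³ + 4*k² + 7*k + 2)/(k³ - 46*k + 60)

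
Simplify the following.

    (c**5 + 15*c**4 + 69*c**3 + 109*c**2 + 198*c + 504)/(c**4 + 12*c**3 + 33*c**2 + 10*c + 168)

Factor: c**5 + 15*c**4 + 69*c**3 + 109*c**2 + 198*c + 504 = (c + 3)*(c + 6)*(c + 7)*(c**2 - c + 4);  c**4 + 12*c**3 + 33*c**2 + 10*c + 168 = (c**2 - c + 4)*(c + 6)*(c + 7)
Cancel the common factors (c**2 - c + 4), (c + 6), (c + 7).

c + 3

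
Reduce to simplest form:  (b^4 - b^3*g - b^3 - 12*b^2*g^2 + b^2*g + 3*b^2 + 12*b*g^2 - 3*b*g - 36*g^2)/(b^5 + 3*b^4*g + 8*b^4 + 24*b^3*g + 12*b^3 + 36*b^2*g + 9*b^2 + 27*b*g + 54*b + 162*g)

(b - 4*g)/(b^2 + 9*b + 18)

Factor: b^4 - b^3*g - b^3 - 12*b^2*g^2 + b^2*g + 3*b^2 + 12*b*g^2 - 3*b*g - 36*g^2 = (b - 4*g)*(b^2 - b + 3)*(b + 3*g);  b^5 + 3*b^4*g + 8*b^4 + 24*b^3*g + 12*b^3 + 36*b^2*g + 9*b^2 + 27*b*g + 54*b + 162*g = (b + 3)*(b + 3*g)*(b + 6)*(b^2 - b + 3)
Cancel the common factors (b^2 - b + 3), (b + 3*g).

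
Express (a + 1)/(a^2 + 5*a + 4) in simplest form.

Factor: a^2 + 5*a + 4 = (a + 1)*(a + 4)
Cancel the common factor (a + 1).

1/(a + 4)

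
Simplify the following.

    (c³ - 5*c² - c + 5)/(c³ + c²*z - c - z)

Factor: c³ - 5*c² - c + 5 = (c - 1)·(c + 1)·(c - 5);  c³ + c²*z - c - z = (c + 1)·(c + z)·(c - 1)
Cancel the common factors (c - 1), (c + 1).

(c - 5)/(c + z)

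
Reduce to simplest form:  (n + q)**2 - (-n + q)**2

Only the odd-power cross terms survive.

4*n*q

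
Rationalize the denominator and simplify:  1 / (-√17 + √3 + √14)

Group as (√3 + √14) - √17; multiply by (√3 + √14) + √17, then rationalise the remaining surd.

(3*√14 + 14*√3 + √714)/84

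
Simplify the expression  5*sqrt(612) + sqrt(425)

35*sqrt(17)

5*sqrt(612) = 30*sqrt(17); sqrt(425) = 5*sqrt(17)
Combine: (30 + 5)·sqrt(17) = 35*sqrt(17)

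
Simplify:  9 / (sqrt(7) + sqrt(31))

(-3*sqrt(7) + 3*sqrt(31))/8

Multiply numerator and denominator by -sqrt(7) + sqrt(31).
Denominator becomes 24; numerator becomes -9*sqrt(7) + 9*sqrt(31).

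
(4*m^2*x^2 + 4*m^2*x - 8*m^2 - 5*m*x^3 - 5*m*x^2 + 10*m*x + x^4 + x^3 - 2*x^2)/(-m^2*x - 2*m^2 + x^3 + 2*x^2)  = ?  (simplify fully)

(-4*m*x + 4*m + x^2 - x)/(m + x)

Factor: 4*m^2*x^2 + 4*m^2*x - 8*m^2 - 5*m*x^3 - 5*m*x^2 + 10*m*x + x^4 + x^3 - 2*x^2 = (-m + x)*(x + 2)*(x - 1)*(-4*m + x);  -m^2*x - 2*m^2 + x^3 + 2*x^2 = (m + x)*(-m + x)*(x + 2)
Cancel the common factors (x + 2), (-m + x).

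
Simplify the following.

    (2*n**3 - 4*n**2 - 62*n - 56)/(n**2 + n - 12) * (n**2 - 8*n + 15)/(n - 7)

Factor: 2*n**3 - 4*n**2 - 62*n - 56 = 2*(n + 4)*(n - 7)*(n + 1);  n**2 + n - 12 = (n + 4)*(n - 3);  n**2 - 8*n + 15 = (n - 3)*(n - 5)
Cancel the common factors (n + 4), (n - 3), (n - 7).

2*n**2 - 8*n - 10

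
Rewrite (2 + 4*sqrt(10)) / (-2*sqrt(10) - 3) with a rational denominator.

(-74 + 8*sqrt(10))/31

Multiply numerator and denominator by -3 + 2*sqrt(10).
Denominator becomes -31; numerator becomes -8*sqrt(10) + 74.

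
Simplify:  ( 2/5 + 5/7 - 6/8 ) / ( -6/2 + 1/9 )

-459/3640

Numerator: 2/5 + 5/7 - 6/8 = 51/140
Denominator: -6/2 + 1/9 = -26/9
Divide: (51/140) · (-9/26) = -459/3640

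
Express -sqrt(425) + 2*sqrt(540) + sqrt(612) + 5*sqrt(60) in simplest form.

sqrt(17) + 22*sqrt(15)

sqrt(425) = 5*sqrt(17); 2*sqrt(540) = 12*sqrt(15); sqrt(612) = 6*sqrt(17); 5*sqrt(60) = 10*sqrt(15)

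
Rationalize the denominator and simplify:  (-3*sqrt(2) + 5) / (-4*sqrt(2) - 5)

Multiply numerator and denominator by -5 + 4*sqrt(2).
Denominator becomes -7; numerator becomes -49 + 35*sqrt(2).

-5*sqrt(2) + 7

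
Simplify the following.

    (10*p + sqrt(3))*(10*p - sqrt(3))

(10*p)^2 - (sqrt(3))^2 = 100*p^2 - 3.

100*p^2 - 3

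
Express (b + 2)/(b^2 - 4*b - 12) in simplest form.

1/(b - 6)

Factor: b^2 - 4*b - 12 = (b + 2)*(b - 6)
Cancel the common factor (b + 2).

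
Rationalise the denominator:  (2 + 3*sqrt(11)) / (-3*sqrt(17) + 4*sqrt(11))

Multiply numerator and denominator by 3*sqrt(17) + 4*sqrt(11).
Denominator becomes 23; numerator becomes 6*sqrt(17) + 8*sqrt(11) + 9*sqrt(187) + 132.

(6*sqrt(17) + 8*sqrt(11) + 9*sqrt(187) + 132)/23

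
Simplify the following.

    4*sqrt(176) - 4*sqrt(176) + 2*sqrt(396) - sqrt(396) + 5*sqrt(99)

4*sqrt(176) = 16*sqrt(11); 4*sqrt(176) = 16*sqrt(11); 2*sqrt(396) = 12*sqrt(11); sqrt(396) = 6*sqrt(11); 5*sqrt(99) = 15*sqrt(11)
Combine: (16 - 16 + 12 - 6 + 15)·sqrt(11) = 21*sqrt(11)

21*sqrt(11)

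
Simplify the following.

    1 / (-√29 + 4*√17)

(√29 + 4*√17)/243

Multiply numerator and denominator by √29 + 4*√17.
Denominator becomes 243; numerator becomes √29 + 4*√17.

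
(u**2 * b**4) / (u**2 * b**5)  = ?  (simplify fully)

1/b

Quotient: (b**-1)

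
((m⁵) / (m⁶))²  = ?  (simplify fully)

Inside the bracket: (m^-1)
Raise to the power 2: (m^-2)

m^(-2)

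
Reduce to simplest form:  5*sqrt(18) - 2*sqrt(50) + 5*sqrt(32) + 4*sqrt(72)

5*sqrt(18) = 15*sqrt(2); 2*sqrt(50) = 10*sqrt(2); 5*sqrt(32) = 20*sqrt(2); 4*sqrt(72) = 24*sqrt(2)
Combine: (15 - 10 + 20 + 24)·sqrt(2) = 49*sqrt(2)

49*sqrt(2)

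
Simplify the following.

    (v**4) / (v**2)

v**2

Quotient: v**2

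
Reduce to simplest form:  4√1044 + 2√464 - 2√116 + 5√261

4√1044 = 24*√29; 2√464 = 8*√29; 2√116 = 4*√29; 5√261 = 15*√29
Combine: (24 + 8 - 4 + 15)·√29 = 43*√29

43*√29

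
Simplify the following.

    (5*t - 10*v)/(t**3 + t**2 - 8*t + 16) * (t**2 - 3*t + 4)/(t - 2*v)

Factor: 5*t - 10*v = 5*(t - 2*v);  t**3 + t**2 - 8*t + 16 = (t + 4)*(t**2 - 3*t + 4)
Cancel the common factors (t**2 - 3*t + 4), (t - 2*v).

5/(t + 4)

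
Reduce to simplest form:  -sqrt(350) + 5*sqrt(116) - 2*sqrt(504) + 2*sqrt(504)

-5*sqrt(14) + 10*sqrt(29)

sqrt(350) = 5*sqrt(14); 5*sqrt(116) = 10*sqrt(29); 2*sqrt(504) = 12*sqrt(14); 2*sqrt(504) = 12*sqrt(14)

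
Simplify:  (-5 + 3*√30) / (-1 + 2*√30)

(-√30 + 25)/17

Multiply numerator and denominator by -2*√30 - 1.
Denominator becomes -119; numerator becomes -175 + 7*√30.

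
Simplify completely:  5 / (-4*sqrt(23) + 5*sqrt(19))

(20*sqrt(23) + 25*sqrt(19))/107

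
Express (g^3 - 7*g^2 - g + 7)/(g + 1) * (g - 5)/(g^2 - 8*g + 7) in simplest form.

g - 5

Factor: g^3 - 7*g^2 - g + 7 = (g - 1)*(g + 1)*(g - 7);  g^2 - 8*g + 7 = (g - 7)*(g - 1)
Cancel the common factors (g - 1), (g - 7), (g + 1).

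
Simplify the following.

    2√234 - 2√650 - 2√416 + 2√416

2√234 = 6*√26; 2√650 = 10*√26; 2√416 = 8*√26; 2√416 = 8*√26
Combine: (6 - 10 - 8 + 8)·√26 = -4*√26

-4*√26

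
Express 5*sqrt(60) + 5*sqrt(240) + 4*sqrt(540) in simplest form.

5*sqrt(60) = 10*sqrt(15); 5*sqrt(240) = 20*sqrt(15); 4*sqrt(540) = 24*sqrt(15)
Combine: (10 + 20 + 24)·sqrt(15) = 54*sqrt(15)

54*sqrt(15)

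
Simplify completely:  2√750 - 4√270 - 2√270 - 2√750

2√750 = 10*√30; 4√270 = 12*√30; 2√270 = 6*√30; 2√750 = 10*√30
Combine: (10 - 12 - 6 - 10)·√30 = -18*√30

-18*√30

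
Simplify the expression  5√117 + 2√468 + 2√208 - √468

5√117 = 15*√13; 2√468 = 12*√13; 2√208 = 8*√13; √468 = 6*√13
Combine: (15 + 12 + 8 - 6)·√13 = 29*√13

29*√13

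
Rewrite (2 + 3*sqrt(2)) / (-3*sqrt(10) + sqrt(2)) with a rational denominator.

(-9*sqrt(5) - 3*sqrt(10) - 3 - sqrt(2))/44

Multiply numerator and denominator by sqrt(2) + 3*sqrt(10).
Denominator becomes -88; numerator becomes 2*sqrt(2) + 6 + 6*sqrt(10) + 18*sqrt(5).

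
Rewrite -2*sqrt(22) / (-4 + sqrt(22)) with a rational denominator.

(-22 - 4*sqrt(22))/3

Multiply numerator and denominator by -sqrt(22) - 4.
Denominator becomes -6; numerator becomes 8*sqrt(22) + 44.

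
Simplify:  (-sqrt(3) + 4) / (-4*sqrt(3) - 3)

Multiply numerator and denominator by -3 + 4*sqrt(3).
Denominator becomes -39; numerator becomes -24 + 19*sqrt(3).

(-19*sqrt(3) + 24)/39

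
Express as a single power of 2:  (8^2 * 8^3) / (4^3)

8^2 = 2^6; 8^3 = 2^9; 4^3 = 2^6
Combine exponents: 2^9

2^9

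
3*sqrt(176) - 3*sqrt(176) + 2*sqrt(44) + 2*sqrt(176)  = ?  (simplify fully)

12*sqrt(11)

3*sqrt(176) = 12*sqrt(11); 3*sqrt(176) = 12*sqrt(11); 2*sqrt(44) = 4*sqrt(11); 2*sqrt(176) = 8*sqrt(11)
Combine: (12 - 12 + 4 + 8)·sqrt(11) = 12*sqrt(11)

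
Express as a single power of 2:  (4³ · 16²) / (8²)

4³ = 2^6; 16² = 2^8; 8² = 2^6
Combine exponents: 2^8

2^8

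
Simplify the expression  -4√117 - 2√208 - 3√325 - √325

-40*√13

4√117 = 12*√13; 2√208 = 8*√13; 3√325 = 15*√13; √325 = 5*√13
Combine: (-12 - 8 - 15 - 5)·√13 = -40*√13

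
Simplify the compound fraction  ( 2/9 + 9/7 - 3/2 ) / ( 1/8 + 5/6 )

4/483

Numerator: 2/9 + 9/7 - 3/2 = 1/126
Denominator: 1/8 + 5/6 = 23/24
Divide: (1/126) · (24/23) = 4/483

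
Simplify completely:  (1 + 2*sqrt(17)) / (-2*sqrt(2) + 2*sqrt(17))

(sqrt(2) + sqrt(17) + 2*sqrt(34) + 34)/30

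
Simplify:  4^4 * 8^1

4^4 = 2^8; 8^1 = 2^3
Combine exponents: 2^11

2^11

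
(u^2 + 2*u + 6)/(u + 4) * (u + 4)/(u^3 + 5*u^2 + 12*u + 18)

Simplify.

1/(u + 3)

Factor: u^3 + 5*u^2 + 12*u + 18 = (u + 3)*(u^2 + 2*u + 6)
Cancel the common factors (u^2 + 2*u + 6), (u + 4).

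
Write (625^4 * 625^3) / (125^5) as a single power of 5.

5^13

625^4 = 5^16; 625^3 = 5^12; 125^5 = 5^15
Combine exponents: 5^13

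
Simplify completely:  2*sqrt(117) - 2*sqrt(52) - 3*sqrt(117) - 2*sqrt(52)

-11*sqrt(13)

2*sqrt(117) = 6*sqrt(13); 2*sqrt(52) = 4*sqrt(13); 3*sqrt(117) = 9*sqrt(13); 2*sqrt(52) = 4*sqrt(13)
Combine: (6 - 4 - 9 - 4)·sqrt(13) = -11*sqrt(13)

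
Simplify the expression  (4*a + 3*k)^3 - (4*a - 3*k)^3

Binomially expand both and collect terms in (4*a), (3*k).

288*a^2*k + 54*k^3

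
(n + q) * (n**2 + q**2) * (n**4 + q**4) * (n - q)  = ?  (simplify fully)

Telescope via difference of squares: (n+q)(n-q) = n**2 - q**2, then repeat with the next factor.

n**8 - q**8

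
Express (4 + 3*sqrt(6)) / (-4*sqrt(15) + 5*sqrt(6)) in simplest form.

(-18*sqrt(10) - 45 - 8*sqrt(15) - 10*sqrt(6))/45

Multiply numerator and denominator by 5*sqrt(6) + 4*sqrt(15).
Denominator becomes -90; numerator becomes 20*sqrt(6) + 16*sqrt(15) + 90 + 36*sqrt(10).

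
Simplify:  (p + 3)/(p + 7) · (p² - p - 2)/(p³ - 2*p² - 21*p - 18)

(p - 2)/(p² + p - 42)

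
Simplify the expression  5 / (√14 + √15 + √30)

Group as (√14 + √15) + √30; multiply by (√14 + √15) - √30, then rationalise the remaining surd.

(-300*√7 - 5*√30 + 145*√15 + 155*√14)/839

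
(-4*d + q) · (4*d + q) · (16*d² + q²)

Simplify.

-256*d⁴ + q⁴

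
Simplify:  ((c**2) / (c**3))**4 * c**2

c**(-2)

Inside the bracket: (c**-1)
Raise to the power 4: (c**-4)
Multiply by c**2: add exponents.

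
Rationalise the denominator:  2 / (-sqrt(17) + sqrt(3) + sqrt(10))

(2*sqrt(17) + 5*sqrt(10) + 12*sqrt(3) + sqrt(510))/26

Group as (sqrt(3) + sqrt(10)) - sqrt(17); multiply by (sqrt(3) + sqrt(10)) + sqrt(17), then rationalise the remaining surd.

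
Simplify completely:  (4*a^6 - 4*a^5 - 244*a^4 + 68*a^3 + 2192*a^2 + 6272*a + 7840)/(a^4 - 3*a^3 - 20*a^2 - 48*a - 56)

4*a^2 + 8*a - 140

Factor: 4*a^6 - 4*a^5 - 244*a^4 + 68*a^3 + 2192*a^2 + 6272*a + 7840 = 4*(a^2 + 2*a + 4)*(a - 5)*(a + 2)*(a - 7)*(a + 7);  a^4 - 3*a^3 - 20*a^2 - 48*a - 56 = (a^2 + 2*a + 4)*(a - 7)*(a + 2)
Cancel the common factors (a^2 + 2*a + 4), (a + 2), (a - 7).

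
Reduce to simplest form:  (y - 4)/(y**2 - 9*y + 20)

1/(y - 5)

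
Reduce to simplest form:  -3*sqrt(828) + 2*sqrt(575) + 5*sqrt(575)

17*sqrt(23)

3*sqrt(828) = 18*sqrt(23); 2*sqrt(575) = 10*sqrt(23); 5*sqrt(575) = 25*sqrt(23)
Combine: (-18 + 10 + 25)·sqrt(23) = 17*sqrt(23)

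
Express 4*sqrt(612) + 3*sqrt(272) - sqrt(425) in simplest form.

31*sqrt(17)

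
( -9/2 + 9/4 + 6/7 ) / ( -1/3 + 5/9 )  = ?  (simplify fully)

Numerator: -9/2 + 9/4 + 6/7 = -39/28
Denominator: -1/3 + 5/9 = 2/9
Divide: (-39/28) · (9/2) = -351/56

-351/56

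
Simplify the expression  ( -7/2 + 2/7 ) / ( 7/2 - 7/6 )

-135/98

Numerator: -7/2 + 2/7 = -45/14
Denominator: 7/2 - 7/6 = 7/3
Divide: (-45/14) · (3/7) = -135/98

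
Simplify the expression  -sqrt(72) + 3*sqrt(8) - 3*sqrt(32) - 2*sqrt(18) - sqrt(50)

-23*sqrt(2)

sqrt(72) = 6*sqrt(2); 3*sqrt(8) = 6*sqrt(2); 3*sqrt(32) = 12*sqrt(2); 2*sqrt(18) = 6*sqrt(2); sqrt(50) = 5*sqrt(2)
Combine: (-6 + 6 - 12 - 6 - 5)·sqrt(2) = -23*sqrt(2)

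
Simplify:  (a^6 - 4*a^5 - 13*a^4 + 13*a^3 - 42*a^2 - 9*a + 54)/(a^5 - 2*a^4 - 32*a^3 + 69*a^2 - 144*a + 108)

(a^2 + 4*a + 3)/(a + 6)

Factor: a^6 - 4*a^5 - 13*a^4 + 13*a^3 - 42*a^2 - 9*a + 54 = (a^2 - a + 3)*(a - 1)*(a - 6)*(a + 3)*(a + 1);  a^5 - 2*a^4 - 32*a^3 + 69*a^2 - 144*a + 108 = (a - 6)*(a + 6)*(a - 1)*(a^2 - a + 3)
Cancel the common factors (a^2 - a + 3), (a - 1), (a - 6).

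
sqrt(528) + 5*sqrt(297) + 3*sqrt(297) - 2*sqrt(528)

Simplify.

sqrt(528) = 4*sqrt(33); 5*sqrt(297) = 15*sqrt(33); 3*sqrt(297) = 9*sqrt(33); 2*sqrt(528) = 8*sqrt(33)
Combine: (4 + 15 + 9 - 8)·sqrt(33) = 20*sqrt(33)

20*sqrt(33)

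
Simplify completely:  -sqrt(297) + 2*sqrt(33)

sqrt(297) = 3*sqrt(33); 2*sqrt(33) = 2*sqrt(33)
Combine: (-3 + 2)·sqrt(33) = -sqrt(33)

-sqrt(33)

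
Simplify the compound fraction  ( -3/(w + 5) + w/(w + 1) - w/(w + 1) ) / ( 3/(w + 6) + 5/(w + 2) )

Numerator: -3/(w + 5) + w/(w + 1) - w/(w + 1) = -3/(w + 5)
Denominator: 3/(w + 6) + 5/(w + 2) = (8*w + 36)/(w^2 + 8*w + 12)
Divide: (-3/(w + 5)) · ((w^2 + 8*w + 12)/(8*w + 36)) = (-3*w^2 - 24*w - 36)/(8*w^2 + 76*w + 180)

(-3*w^2 - 24*w - 36)/(8*w^2 + 76*w + 180)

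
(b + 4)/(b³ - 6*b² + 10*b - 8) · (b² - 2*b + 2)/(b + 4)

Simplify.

Factor: b³ - 6*b² + 10*b - 8 = (b² - 2*b + 2)·(b - 4)
Cancel the common factors (b² - 2*b + 2), (b + 4).

1/(b - 4)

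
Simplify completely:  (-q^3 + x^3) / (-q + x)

q^2 + q*x + x^2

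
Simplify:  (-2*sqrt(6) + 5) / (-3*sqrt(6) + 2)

(-11*sqrt(6) + 26)/50

Multiply numerator and denominator by 2 + 3*sqrt(6).
Denominator becomes -50; numerator becomes -26 + 11*sqrt(6).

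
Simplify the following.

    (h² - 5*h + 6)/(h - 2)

h - 3

Factor: h² - 5*h + 6 = (h - 3)·(h - 2)
Cancel the common factor (h - 2).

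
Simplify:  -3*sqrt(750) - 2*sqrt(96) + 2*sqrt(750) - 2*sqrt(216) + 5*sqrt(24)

3*sqrt(750) = 15*sqrt(30); 2*sqrt(96) = 8*sqrt(6); 2*sqrt(750) = 10*sqrt(30); 2*sqrt(216) = 12*sqrt(6); 5*sqrt(24) = 10*sqrt(6)

-5*sqrt(30) - 10*sqrt(6)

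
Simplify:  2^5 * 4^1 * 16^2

2^5 = 2^5; 4^1 = 2^2; 16^2 = 2^8
Combine exponents: 2^15

2^15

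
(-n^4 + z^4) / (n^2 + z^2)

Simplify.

Difference of fourth powers: factor out (n^2 + z^2).

-n^2 + z^2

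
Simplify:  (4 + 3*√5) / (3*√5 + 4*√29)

(-45 - 12*√5 + 16*√29 + 12*√145)/419

Multiply numerator and denominator by -4*√29 + 3*√5.
Denominator becomes -419; numerator becomes -12*√145 - 16*√29 + 12*√5 + 45.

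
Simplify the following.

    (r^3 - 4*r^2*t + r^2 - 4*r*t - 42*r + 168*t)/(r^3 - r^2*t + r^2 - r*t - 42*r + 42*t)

Factor: r^3 - 4*r^2*t + r^2 - 4*r*t - 42*r + 168*t = (r + 7)*(r - 4*t)*(r - 6);  r^3 - r^2*t + r^2 - r*t - 42*r + 42*t = (r - 6)*(r - t)*(r + 7)
Cancel the common factors (r - 6), (r + 7).

(r - 4*t)/(r - t)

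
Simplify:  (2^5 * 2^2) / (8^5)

2^5 = 2^5; 2^2 = 2^2; 8^5 = 2^15
Combine exponents: 2^(-8)

2^(-8)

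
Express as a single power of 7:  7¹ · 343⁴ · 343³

7¹ = 7^1; 343⁴ = 7^12; 343³ = 7^9
Combine exponents: 7^22

7^22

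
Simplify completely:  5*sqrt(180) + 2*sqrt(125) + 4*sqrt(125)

60*sqrt(5)

5*sqrt(180) = 30*sqrt(5); 2*sqrt(125) = 10*sqrt(5); 4*sqrt(125) = 20*sqrt(5)
Combine: (30 + 10 + 20)·sqrt(5) = 60*sqrt(5)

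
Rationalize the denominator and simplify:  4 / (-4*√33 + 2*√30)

Multiply numerator and denominator by 2*√30 + 4*√33.
Denominator becomes -408; numerator becomes 8*√30 + 16*√33.

(-2*√33 - √30)/51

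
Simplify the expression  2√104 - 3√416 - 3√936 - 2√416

-34*√26

2√104 = 4*√26; 3√416 = 12*√26; 3√936 = 18*√26; 2√416 = 8*√26
Combine: (4 - 12 - 18 - 8)·√26 = -34*√26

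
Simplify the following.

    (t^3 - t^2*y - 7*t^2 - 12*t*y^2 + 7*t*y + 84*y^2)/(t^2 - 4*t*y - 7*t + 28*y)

Factor: t^3 - t^2*y - 7*t^2 - 12*t*y^2 + 7*t*y + 84*y^2 = (t - 7)*(t - 4*y)*(t + 3*y);  t^2 - 4*t*y - 7*t + 28*y = (t - 7)*(t - 4*y)
Cancel the common factors (t - 4*y), (t - 7).

t + 3*y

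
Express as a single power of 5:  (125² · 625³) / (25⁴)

5^10

125² = 5^6; 625³ = 5^12; 25⁴ = 5^8
Combine exponents: 5^10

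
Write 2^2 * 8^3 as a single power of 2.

2^11

2^2 = 2^2; 8^3 = 2^9
Combine exponents: 2^11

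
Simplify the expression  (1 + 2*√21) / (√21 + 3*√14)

Multiply numerator and denominator by -3*√14 + √21.
Denominator becomes -105; numerator becomes -42*√6 - 3*√14 + √21 + 42.

(-42 - √21 + 3*√14 + 42*√6)/105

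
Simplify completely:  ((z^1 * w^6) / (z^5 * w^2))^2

Inside the bracket: (z^-4) * w^4
Raise to the power 2: (z^-8) * w^8

w^8/z^8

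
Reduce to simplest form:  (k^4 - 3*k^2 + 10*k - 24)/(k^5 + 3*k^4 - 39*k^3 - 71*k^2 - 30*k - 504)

(k - 2)/(k^2 + k - 42)

Factor: k^4 - 3*k^2 + 10*k - 24 = (k - 2)*(k^2 - k + 4)*(k + 3);  k^5 + 3*k^4 - 39*k^3 - 71*k^2 - 30*k - 504 = (k + 3)*(k^2 - k + 4)*(k + 7)*(k - 6)
Cancel the common factors (k^2 - k + 4), (k + 3).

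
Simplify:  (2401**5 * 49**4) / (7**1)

7**27

2401**5 = 7**20; 49**4 = 7**8; 7**1 = 7**1
Combine exponents: 7**27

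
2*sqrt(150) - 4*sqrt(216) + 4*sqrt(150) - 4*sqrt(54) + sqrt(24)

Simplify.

2*sqrt(150) = 10*sqrt(6); 4*sqrt(216) = 24*sqrt(6); 4*sqrt(150) = 20*sqrt(6); 4*sqrt(54) = 12*sqrt(6); sqrt(24) = 2*sqrt(6)
Combine: (10 - 24 + 20 - 12 + 2)·sqrt(6) = -4*sqrt(6)

-4*sqrt(6)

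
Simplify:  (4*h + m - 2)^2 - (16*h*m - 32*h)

Expand the square and combine the (16*h*m - 32*h) term.

(4*h - m + 2)^2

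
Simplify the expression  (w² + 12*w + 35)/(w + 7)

w + 5

Factor: w² + 12*w + 35 = (w + 7)·(w + 5)
Cancel the common factor (w + 7).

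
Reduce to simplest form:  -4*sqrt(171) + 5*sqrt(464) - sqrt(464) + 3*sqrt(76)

4*sqrt(171) = 12*sqrt(19); 5*sqrt(464) = 20*sqrt(29); sqrt(464) = 4*sqrt(29); 3*sqrt(76) = 6*sqrt(19)

-6*sqrt(19) + 16*sqrt(29)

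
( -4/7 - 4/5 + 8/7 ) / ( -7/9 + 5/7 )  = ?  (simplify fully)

18/5

Numerator: -4/7 - 4/5 + 8/7 = -8/35
Denominator: -7/9 + 5/7 = -4/63
Divide: (-8/35) · (-63/4) = 18/5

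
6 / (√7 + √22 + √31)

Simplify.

(-√4774 - √31 + 8*√22 + 23*√7)/51

Group as (√22 + √31) + √7; multiply by (√22 + √31) - √7, then rationalise the remaining surd.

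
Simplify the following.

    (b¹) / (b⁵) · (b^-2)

b^(-6)

Quotient: (b^-4)
Multiply by (b^-2): add exponents.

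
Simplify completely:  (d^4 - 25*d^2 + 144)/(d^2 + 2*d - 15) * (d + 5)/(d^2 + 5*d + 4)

Factor: d^4 - 25*d^2 + 144 = (d - 4)*(d - 3)*(d + 4)*(d + 3);  d^2 + 2*d - 15 = (d + 5)*(d - 3);  d^2 + 5*d + 4 = (d + 4)*(d + 1)
Cancel the common factors (d + 5), (d - 3), (d + 4).

(d^2 - d - 12)/(d + 1)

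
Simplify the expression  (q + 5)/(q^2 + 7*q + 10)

1/(q + 2)

Factor: q^2 + 7*q + 10 = (q + 2)*(q + 5)
Cancel the common factor (q + 5).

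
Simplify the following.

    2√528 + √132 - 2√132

6*√33

2√528 = 8*√33; √132 = 2*√33; 2√132 = 4*√33
Combine: (8 + 2 - 4)·√33 = 6*√33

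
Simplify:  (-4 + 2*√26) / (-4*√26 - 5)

(-228 + 26*√26)/391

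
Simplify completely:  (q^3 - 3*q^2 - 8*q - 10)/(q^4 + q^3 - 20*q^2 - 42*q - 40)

Factor: q^3 - 3*q^2 - 8*q - 10 = (q^2 + 2*q + 2)*(q - 5);  q^4 + q^3 - 20*q^2 - 42*q - 40 = (q - 5)*(q^2 + 2*q + 2)*(q + 4)
Cancel the common factors (q^2 + 2*q + 2), (q - 5).

1/(q + 4)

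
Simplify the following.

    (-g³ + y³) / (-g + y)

Apply the difference-of-cubes factorisation and cancel (-g + y).

g² + g*y + y²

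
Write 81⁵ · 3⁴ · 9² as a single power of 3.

81⁵ = 3^20; 3⁴ = 3^4; 9² = 3^4
Combine exponents: 3^28

3^28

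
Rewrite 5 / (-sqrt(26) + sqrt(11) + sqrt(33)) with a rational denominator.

(-45*sqrt(26) + 10*sqrt(33) + 120*sqrt(11) + 55*sqrt(78))/564

Group as (sqrt(11) + sqrt(33)) - sqrt(26); multiply by (sqrt(11) + sqrt(33)) + sqrt(26), then rationalise the remaining surd.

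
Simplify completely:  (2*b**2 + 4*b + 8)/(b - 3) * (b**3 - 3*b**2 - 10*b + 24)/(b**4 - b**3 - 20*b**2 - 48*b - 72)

Factor: 2*b**2 + 4*b + 8 = 2*(b**2 + 2*b + 4);  b**3 - 3*b**2 - 10*b + 24 = (b - 2)*(b - 4)*(b + 3);  b**4 - b**3 - 20*b**2 - 48*b - 72 = (b - 6)*(b**2 + 2*b + 4)*(b + 3)
Cancel the common factors (b**2 + 2*b + 4), (b + 3).

(2*b**2 - 12*b + 16)/(b**2 - 9*b + 18)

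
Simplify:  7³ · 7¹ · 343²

7^10

7³ = 7^3; 7¹ = 7^1; 343² = 7^6
Combine exponents: 7^10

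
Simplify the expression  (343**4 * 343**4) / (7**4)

7**20

343**4 = 7**12; 343**4 = 7**12; 7**4 = 7**4
Combine exponents: 7**20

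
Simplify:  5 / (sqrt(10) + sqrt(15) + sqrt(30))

(-12*sqrt(5) - sqrt(30) + 5*sqrt(15) + 7*sqrt(10))/23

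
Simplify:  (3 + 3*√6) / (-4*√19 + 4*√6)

Multiply numerator and denominator by 4*√6 + 4*√19.
Denominator becomes -208; numerator becomes 12*√6 + 12*√19 + 72 + 12*√114.

(-3*√114 - 18 - 3*√19 - 3*√6)/52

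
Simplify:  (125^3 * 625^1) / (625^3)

125^3 = 5^9; 625^1 = 5^4; 625^3 = 5^12
Combine exponents: 5^1

5^1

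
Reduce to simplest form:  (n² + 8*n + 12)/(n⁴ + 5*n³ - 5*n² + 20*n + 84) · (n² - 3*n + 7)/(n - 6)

1/(n - 6)

Factor: n² + 8*n + 12 = (n + 2)·(n + 6);  n⁴ + 5*n³ - 5*n² + 20*n + 84 = (n² - 3*n + 7)·(n + 2)·(n + 6)
Cancel the common factors (n² - 3*n + 7), (n + 6), (n + 2).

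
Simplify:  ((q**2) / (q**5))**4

q**(-12)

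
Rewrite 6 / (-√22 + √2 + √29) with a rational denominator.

(-54*√22 - 30*√29 + 294*√2 + 24*√319)/151

Group as (√2 + √29) - √22; multiply by (√2 + √29) + √22, then rationalise the remaining surd.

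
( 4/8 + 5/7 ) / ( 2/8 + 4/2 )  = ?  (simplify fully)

34/63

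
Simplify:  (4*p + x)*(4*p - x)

16*p**2 - x**2

(4*p)**2 - (x)**2 = 16*p**2 - x**2.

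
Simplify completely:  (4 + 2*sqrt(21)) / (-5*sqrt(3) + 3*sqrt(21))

Multiply numerator and denominator by 5*sqrt(3) + 3*sqrt(21).
Denominator becomes 114; numerator becomes 20*sqrt(3) + 12*sqrt(21) + 30*sqrt(7) + 126.

(10*sqrt(3) + 6*sqrt(21) + 15*sqrt(7) + 63)/57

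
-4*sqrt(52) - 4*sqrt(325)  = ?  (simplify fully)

-28*sqrt(13)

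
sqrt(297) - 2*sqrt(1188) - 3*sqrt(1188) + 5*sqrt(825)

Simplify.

-2*sqrt(33)

sqrt(297) = 3*sqrt(33); 2*sqrt(1188) = 12*sqrt(33); 3*sqrt(1188) = 18*sqrt(33); 5*sqrt(825) = 25*sqrt(33)
Combine: (3 - 12 - 18 + 25)·sqrt(33) = -2*sqrt(33)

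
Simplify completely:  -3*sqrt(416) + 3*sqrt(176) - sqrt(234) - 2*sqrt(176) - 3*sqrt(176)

-15*sqrt(26) - 8*sqrt(11)

3*sqrt(416) = 12*sqrt(26); 3*sqrt(176) = 12*sqrt(11); sqrt(234) = 3*sqrt(26); 2*sqrt(176) = 8*sqrt(11); 3*sqrt(176) = 12*sqrt(11)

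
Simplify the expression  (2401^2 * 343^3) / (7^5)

2401^2 = 7^8; 343^3 = 7^9; 7^5 = 7^5
Combine exponents: 7^12

7^12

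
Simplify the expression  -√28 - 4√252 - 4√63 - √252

-44*√7

√28 = 2*√7; 4√252 = 24*√7; 4√63 = 12*√7; √252 = 6*√7
Combine: (-2 - 24 - 12 - 6)·√7 = -44*√7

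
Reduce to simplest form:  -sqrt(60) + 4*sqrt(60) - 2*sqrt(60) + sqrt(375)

sqrt(60) = 2*sqrt(15); 4*sqrt(60) = 8*sqrt(15); 2*sqrt(60) = 4*sqrt(15); sqrt(375) = 5*sqrt(15)
Combine: (-2 + 8 - 4 + 5)·sqrt(15) = 7*sqrt(15)

7*sqrt(15)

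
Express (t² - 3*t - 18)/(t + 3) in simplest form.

Factor: t² - 3*t - 18 = (t - 6)·(t + 3)
Cancel the common factor (t + 3).

t - 6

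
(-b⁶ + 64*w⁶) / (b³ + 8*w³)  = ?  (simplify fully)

-b⁶ + 64*w⁶ factors as (-b + 2*w)*(b + 2*w)*(b² - 2*b*w + 4*w²)*(b² + 2*b*w + 4*w²).

-b³ + 8*w³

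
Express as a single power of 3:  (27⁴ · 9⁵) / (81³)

27⁴ = 3^12; 9⁵ = 3^10; 81³ = 3^12
Combine exponents: 3^10

3^10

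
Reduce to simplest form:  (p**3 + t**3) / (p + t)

p**2 - p*t + t**2

Factor as (a+b)(a**2-ab+b**2) with a=p, b=t.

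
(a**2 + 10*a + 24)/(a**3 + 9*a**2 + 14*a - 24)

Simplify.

1/(a - 1)

Factor: a**2 + 10*a + 24 = (a + 6)*(a + 4);  a**3 + 9*a**2 + 14*a - 24 = (a + 4)*(a + 6)*(a - 1)
Cancel the common factors (a + 4), (a + 6).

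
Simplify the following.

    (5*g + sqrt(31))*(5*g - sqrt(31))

25*g^2 - 31

Product of conjugates: (P+Q)(P-Q) = P^2 - Q^2.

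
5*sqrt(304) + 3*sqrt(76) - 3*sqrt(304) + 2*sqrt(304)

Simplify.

5*sqrt(304) = 20*sqrt(19); 3*sqrt(76) = 6*sqrt(19); 3*sqrt(304) = 12*sqrt(19); 2*sqrt(304) = 8*sqrt(19)
Combine: (20 + 6 - 12 + 8)·sqrt(19) = 22*sqrt(19)

22*sqrt(19)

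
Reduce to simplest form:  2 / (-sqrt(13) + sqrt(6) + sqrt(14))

Group as (sqrt(6) + sqrt(14)) - sqrt(13); multiply by (sqrt(6) + sqrt(14)) + sqrt(13), then rationalise the remaining surd.

(-14*sqrt(13) + 10*sqrt(14) + 42*sqrt(6) + 8*sqrt(273))/287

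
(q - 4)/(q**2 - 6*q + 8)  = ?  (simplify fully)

Factor: q**2 - 6*q + 8 = (q - 2)*(q - 4)
Cancel the common factor (q - 4).

1/(q - 2)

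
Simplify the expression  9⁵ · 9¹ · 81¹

3^16

9⁵ = 3^10; 9¹ = 3^2; 81¹ = 3^4
Combine exponents: 3^16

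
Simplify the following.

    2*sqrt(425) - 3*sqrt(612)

2*sqrt(425) = 10*sqrt(17); 3*sqrt(612) = 18*sqrt(17)
Combine: (10 - 18)·sqrt(17) = -8*sqrt(17)

-8*sqrt(17)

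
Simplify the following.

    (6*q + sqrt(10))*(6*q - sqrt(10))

(6*q)^2 - (sqrt(10))^2 = 36*q^2 - 10.

36*q^2 - 10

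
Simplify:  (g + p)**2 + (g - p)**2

2*g**2 + 2*p**2

Write as f(g,p) + f(g,-p) and expand.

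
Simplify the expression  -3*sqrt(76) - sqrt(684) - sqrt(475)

-17*sqrt(19)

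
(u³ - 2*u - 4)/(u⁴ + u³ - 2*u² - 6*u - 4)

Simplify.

1/(u + 1)

Factor: u³ - 2*u - 4 = (u - 2)·(u² + 2*u + 2);  u⁴ + u³ - 2*u² - 6*u - 4 = (u - 2)·(u + 1)·(u² + 2*u + 2)
Cancel the common factors (u² + 2*u + 2), (u - 2).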